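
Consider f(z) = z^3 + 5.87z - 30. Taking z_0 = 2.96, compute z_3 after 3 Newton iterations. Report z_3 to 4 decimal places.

2.4878

Newton update: z ← z − f(z)/f'(z).
f'(z) = 3z^2 + 5.87
z_0 = 2.960000: f = 13.309536, f' = 32.154800 → z_1 = 2.960000 - (13.309536)/(32.154800) = 2.546079
z_1 = 2.546079: f = 1.450496, f' = 25.317560 → z_2 = 2.546079 - (1.450496)/(25.317560) = 2.488787
z_2 = 2.488787: f = 0.024884, f' = 24.452186 → z_3 = 2.488787 - (0.024884)/(24.452186) = 2.487770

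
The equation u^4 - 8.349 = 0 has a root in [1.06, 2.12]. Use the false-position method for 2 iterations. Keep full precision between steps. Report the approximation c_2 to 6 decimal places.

1.619217

f(1.060000) = -7.086523, f(2.120000) = 11.850631
step 1: c = 1.456665, f(c) = -3.846650 < 0 → new bracket [1.456665, 2.120000]
step 2: c = 1.619217, f(c) = -1.474833 < 0 → new bracket [1.619217, 2.120000]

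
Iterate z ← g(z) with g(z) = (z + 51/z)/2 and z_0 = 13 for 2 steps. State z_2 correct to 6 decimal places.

z_1 = g(13.000000) = 8.461538
z_2 = g(8.461538) = 7.244406

7.244406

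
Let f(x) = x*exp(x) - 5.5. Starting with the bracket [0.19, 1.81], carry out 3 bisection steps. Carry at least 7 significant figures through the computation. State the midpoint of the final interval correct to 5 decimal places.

f(0.190000) = -5.270243, f(1.810000) = 5.559910 (opposite signs)
step 1: m = 1.000000, f(m) = -2.781718 < 0 → root in [1.000000, 1.810000]
step 2: m = 1.405000, f(m) = 0.226115 > 0 → root in [1.000000, 1.405000]
step 3: m = 1.202500, f(m) = -1.497566 < 0 → root in [1.202500, 1.405000]
Midpoint of [1.202500, 1.405000] = 1.303750

1.30375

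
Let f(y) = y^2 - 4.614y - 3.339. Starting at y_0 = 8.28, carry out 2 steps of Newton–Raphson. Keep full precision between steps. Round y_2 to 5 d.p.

f'(y) = 2y - 4.614
y_0 = 8.280000: f = 27.015480, f' = 11.946000 → y_1 = 8.280000 - (27.015480)/(11.946000) = 6.018533
y_1 = 6.018533: f = 5.114231, f' = 7.423067 → y_2 = 6.018533 - (5.114231)/(7.423067) = 5.329569

5.32957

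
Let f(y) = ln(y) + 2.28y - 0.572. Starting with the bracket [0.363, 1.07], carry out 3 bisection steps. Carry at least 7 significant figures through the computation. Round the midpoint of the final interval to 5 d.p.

f(0.363000) = -0.757712, f(1.070000) = 1.935259 (opposite signs)
step 1: m = 0.716500, f(m) = 0.728243 > 0 → root in [0.363000, 0.716500]
step 2: m = 0.539750, f(m) = 0.041981 > 0 → root in [0.363000, 0.539750]
step 3: m = 0.451375, f(m) = -0.338322 < 0 → root in [0.451375, 0.539750]
Midpoint of [0.451375, 0.539750] = 0.495562

0.49556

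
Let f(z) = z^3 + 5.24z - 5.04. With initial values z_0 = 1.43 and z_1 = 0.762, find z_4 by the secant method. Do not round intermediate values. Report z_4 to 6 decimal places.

f(z_0) = 5.377407, f(z_1) = -0.604669
z_2 = 0.762000 - (-0.604669)·(0.762000 - 1.430000)/(-0.604669 - (5.377407)) = 0.829522; f(z_2) = -0.122508
z_3 = 0.829522 - (-0.122508)·(0.829522 - 0.762000)/(-0.122508 - (-0.604669)) = 0.846678; f(z_3) = 0.003542
z_4 = 0.846678 - (0.003542)·(0.846678 - 0.829522)/(0.003542 - (-0.122508)) = 0.846195; f(z_4) = -0.000020

0.846195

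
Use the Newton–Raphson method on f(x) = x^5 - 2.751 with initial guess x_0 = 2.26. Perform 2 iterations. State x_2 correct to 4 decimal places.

1.5124

f'(x) = 5x^4
x_0 = 2.260000: f = 56.206926, f' = 130.437889 → x_1 = 2.260000 - (56.206926)/(130.437889) = 1.829090
x_1 = 1.829090: f = 17.721740, f' = 55.964262 → x_2 = 1.829090 - (17.721740)/(55.964262) = 1.512429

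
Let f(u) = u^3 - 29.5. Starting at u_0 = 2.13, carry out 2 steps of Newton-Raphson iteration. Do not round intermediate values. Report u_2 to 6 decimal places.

3.155687

f'(u) = 3u^2
u_0 = 2.130000: f = -19.836403, f' = 13.610700 → u_1 = 2.130000 - (-19.836403)/(13.610700) = 3.587412
u_1 = 3.587412: f = 16.668303, f' = 38.608583 → u_2 = 3.587412 - (16.668303)/(38.608583) = 3.155687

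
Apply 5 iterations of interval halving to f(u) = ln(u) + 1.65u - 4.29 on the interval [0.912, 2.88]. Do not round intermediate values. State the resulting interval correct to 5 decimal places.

f(0.912000) = -2.877315, f(2.880000) = 1.519790 (opposite signs)
step 1: m = 1.896000, f(m) = -0.521854 < 0 → root in [1.896000, 2.880000]
step 2: m = 2.388000, f(m) = 0.520656 > 0 → root in [1.896000, 2.388000]
step 3: m = 2.142000, f(m) = 0.006040 > 0 → root in [1.896000, 2.142000]
step 4: m = 2.019000, f(m) = -0.256048 < 0 → root in [2.019000, 2.142000]
step 5: m = 2.080500, f(m) = -0.124567 < 0 → root in [2.080500, 2.142000]

[2.08050, 2.14200]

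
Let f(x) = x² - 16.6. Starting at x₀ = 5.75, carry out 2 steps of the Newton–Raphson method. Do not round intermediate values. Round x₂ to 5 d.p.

Newton update: x ← x − f(x)/f'(x).
f'(x) = 2x
x_0 = 5.750000: f = 16.462500, f' = 11.500000 → x_1 = 5.750000 - (16.462500)/(11.500000) = 4.318478
x_1 = 4.318478: f = 2.049254, f' = 8.636957 → x_2 = 4.318478 - (2.049254)/(8.636957) = 4.081212

4.08121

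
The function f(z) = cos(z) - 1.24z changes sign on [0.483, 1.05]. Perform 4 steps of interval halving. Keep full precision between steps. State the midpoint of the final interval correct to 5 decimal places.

f(0.483000) = 0.286686, f(1.050000) = -0.804429 (opposite signs)
step 1: m = 0.766500, f(m) = -0.230117 < 0 → root in [0.483000, 0.766500]
step 2: m = 0.624750, f(m) = 0.036419 > 0 → root in [0.624750, 0.766500]
step 3: m = 0.695625, f(m) = -0.094922 < 0 → root in [0.624750, 0.695625]
step 4: m = 0.660187, f(m) = -0.028755 < 0 → root in [0.624750, 0.660187]
Midpoint of [0.624750, 0.660187] = 0.642469

0.64247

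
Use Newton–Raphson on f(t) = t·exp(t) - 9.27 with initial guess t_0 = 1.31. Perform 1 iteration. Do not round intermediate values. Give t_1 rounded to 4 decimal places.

Newton update: t ← t − f(t)/f'(t).
f'(t) = (t + 1)·exp(t)
t_0 = 1.310000: f = -4.414912, f' = 8.561261 → t_1 = 1.310000 - (-4.414912)/(8.561261) = 1.825685

1.8257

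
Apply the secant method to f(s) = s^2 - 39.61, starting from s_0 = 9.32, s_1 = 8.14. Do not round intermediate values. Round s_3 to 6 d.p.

f(s_0) = 47.252400, f(s_1) = 26.649600
s_2 = 8.140000 - (26.649600)·(8.140000 - 9.320000)/(26.649600 - (47.252400)) = 6.613677; f(s_2) = 4.130723
s_3 = 6.613677 - (4.130723)·(6.613677 - 8.140000)/(4.130723 - (26.649600)) = 6.333698; f(s_3) = 0.505727

6.333698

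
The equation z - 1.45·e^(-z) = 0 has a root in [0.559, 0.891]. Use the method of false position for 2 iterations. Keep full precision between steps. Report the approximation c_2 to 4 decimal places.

f(0.559000) = -0.270082, f(0.891000) = 0.296144
step 1: c = 0.717359, f(c) = 0.009702 > 0 → new bracket [0.559000, 0.717359]
step 2: c = 0.711868, f(c) = 0.000314 > 0 → new bracket [0.559000, 0.711868]

0.7119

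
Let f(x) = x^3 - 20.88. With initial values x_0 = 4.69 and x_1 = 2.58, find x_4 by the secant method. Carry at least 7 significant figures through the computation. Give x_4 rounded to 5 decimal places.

2.75349

Secant update: x_(k+1) = x_k − f(x_k)·(x_k − x_(k-1))/(f(x_k) − f(x_(k-1))).
f(x_0) = 82.281709, f(x_1) = -3.706488
x_2 = 2.580000 - (-3.706488)·(2.580000 - 4.690000)/(-3.706488 - (82.281709)) = 2.670951; f(x_2) = -1.825497
x_3 = 2.670951 - (-1.825497)·(2.670951 - 2.580000)/(-1.825497 - (-3.706488)) = 2.759218; f(x_3) = 0.126714
x_4 = 2.759218 - (0.126714)·(2.759218 - 2.670951)/(0.126714 - (-1.825497)) = 2.753489; f(x_4) = -0.003870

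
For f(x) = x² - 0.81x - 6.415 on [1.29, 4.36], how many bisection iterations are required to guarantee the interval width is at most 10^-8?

Initial width b − a = 4.36 − 1.29 = 3.070000.
After n steps the width is (b−a)/2^n; need (b−a)/2^n ≤ 10^-8.
So n ≥ log₂(3.070000/10^-8) = log₂(307000000.0000) ≈ 28.1937.
Hence n = 29.

29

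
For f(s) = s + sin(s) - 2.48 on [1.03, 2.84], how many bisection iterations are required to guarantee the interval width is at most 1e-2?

8

Initial width b − a = 2.84 − 1.03 = 1.810000.
After n steps the width is (b−a)/2^n; need (b−a)/2^n ≤ 1e-2.
So n ≥ log₂(1.810000/1e-2) = log₂(181.0000) ≈ 7.4998.
Hence n = 8.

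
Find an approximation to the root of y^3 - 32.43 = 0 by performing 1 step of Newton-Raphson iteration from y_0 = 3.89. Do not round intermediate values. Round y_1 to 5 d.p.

f'(y) = 3y^2
y_0 = 3.890000: f = 26.433869, f' = 45.396300 → y_1 = 3.890000 - (26.433869)/(45.396300) = 3.307709

3.30771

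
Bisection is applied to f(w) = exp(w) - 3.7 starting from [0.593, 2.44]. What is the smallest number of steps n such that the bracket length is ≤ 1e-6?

21

Initial width b − a = 2.44 − 0.593 = 1.847000.
After n steps the width is (b−a)/2^n; need (b−a)/2^n ≤ 1e-6.
So n ≥ log₂(1.847000/1e-6) = log₂(1847000.0000) ≈ 20.8168.
Hence n = 21.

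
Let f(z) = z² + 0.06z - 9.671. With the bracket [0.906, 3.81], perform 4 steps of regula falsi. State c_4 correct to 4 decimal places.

f(0.906000) = -8.795804, f(3.810000) = 5.073700
step 1: c = 2.747668, f(c) = -1.956463 < 0 → new bracket [2.747668, 3.810000]
step 2: c = 3.043310, f(c) = -0.226666 < 0 → new bracket [3.043310, 3.810000]
step 3: c = 3.076097, f(c) = -0.024062 < 0 → new bracket [3.076097, 3.810000]
step 4: c = 3.079561, f(c) = -0.002530 < 0 → new bracket [3.079561, 3.810000]

3.0796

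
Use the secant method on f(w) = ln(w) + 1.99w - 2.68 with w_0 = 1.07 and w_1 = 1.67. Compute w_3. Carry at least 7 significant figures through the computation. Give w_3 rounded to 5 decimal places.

1.23870

f(w_0) = -0.483041, f(w_1) = 1.156124
w_2 = 1.670000 - (1.156124)·(1.670000 - 1.070000)/(1.156124 - (-0.483041)) = 1.246812; f(w_2) = 0.021747
w_3 = 1.246812 - (0.021747)·(1.246812 - 1.670000)/(0.021747 - (1.156124)) = 1.238700; f(w_3) = -0.000926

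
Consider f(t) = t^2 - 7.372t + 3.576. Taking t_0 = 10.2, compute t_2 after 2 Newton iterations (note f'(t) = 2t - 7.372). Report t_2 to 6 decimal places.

6.942127

t_0 = 10.200000: f = 32.421600, f' = 13.028000 → t_1 = 10.200000 - (32.421600)/(13.028000) = 7.711391
t_1 = 7.711391: f = 6.193175, f' = 8.050782 → t_2 = 7.711391 - (6.193175)/(8.050782) = 6.942127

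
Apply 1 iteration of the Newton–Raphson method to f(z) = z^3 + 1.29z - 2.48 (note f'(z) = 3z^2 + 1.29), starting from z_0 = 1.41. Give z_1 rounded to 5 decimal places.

Newton update: z ← z − f(z)/f'(z).
z_0 = 1.410000: f = 2.142121, f' = 7.254300 → z_1 = 1.410000 - (2.142121)/(7.254300) = 1.114710

1.11471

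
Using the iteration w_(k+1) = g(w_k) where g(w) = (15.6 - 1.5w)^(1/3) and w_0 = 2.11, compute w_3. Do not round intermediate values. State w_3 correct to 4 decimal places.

w_1 = g(2.110000) = 2.316765
w_2 = g(2.316765) = 2.297341
w_3 = g(2.297341) = 2.299180

2.2992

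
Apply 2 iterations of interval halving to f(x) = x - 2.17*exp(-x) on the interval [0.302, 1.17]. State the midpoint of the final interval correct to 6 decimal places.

f(0.302000) = -1.302364, f(1.170000) = 0.496504 (opposite signs)
step 1: m = 0.736000, f(m) = -0.303487 < 0 → root in [0.736000, 1.170000]
step 2: m = 0.953000, f(m) = 0.116286 > 0 → root in [0.736000, 0.953000]
Midpoint of [0.736000, 0.953000] = 0.844500

0.844500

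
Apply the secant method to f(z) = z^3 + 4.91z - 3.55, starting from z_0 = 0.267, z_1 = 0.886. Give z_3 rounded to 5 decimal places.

0.66157

f(z_0) = -2.219996, f(z_1) = 1.495766
z_2 = 0.886000 - (1.495766)·(0.886000 - 0.267000)/(1.495766 - (-2.219996)) = 0.636824; f(z_2) = -0.164935
z_3 = 0.636824 - (-0.164935)·(0.636824 - 0.886000)/(-0.164935 - (1.495766)) = 0.661571; f(z_3) = -0.012132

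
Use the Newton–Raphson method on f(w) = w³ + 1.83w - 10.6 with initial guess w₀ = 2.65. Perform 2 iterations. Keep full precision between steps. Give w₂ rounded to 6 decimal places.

f'(w) = 3w² + 1.83
w_0 = 2.650000: f = 12.859125, f' = 22.897500 → w_1 = 2.650000 - (12.859125)/(22.897500) = 2.088405
w_1 = 2.088405: f = 2.330222, f' = 14.914304 → w_2 = 2.088405 - (2.330222)/(14.914304) = 1.932164

1.932164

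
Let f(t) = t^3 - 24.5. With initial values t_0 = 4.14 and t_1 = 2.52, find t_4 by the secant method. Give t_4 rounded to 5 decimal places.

2.90344

f(t_0) = 46.457944, f(t_1) = -8.496992
t_2 = 2.520000 - (-8.496992)·(2.520000 - 4.140000)/(-8.496992 - (46.457944)) = 2.770480; f(t_2) = -3.235010
t_3 = 2.770480 - (-3.235010)·(2.770480 - 2.520000)/(-3.235010 - (-8.496992)) = 2.924473; f(t_3) = 0.511675
t_4 = 2.924473 - (0.511675)·(2.924473 - 2.770480)/(0.511675 - (-3.235010)) = 2.903442; f(t_4) = -0.024043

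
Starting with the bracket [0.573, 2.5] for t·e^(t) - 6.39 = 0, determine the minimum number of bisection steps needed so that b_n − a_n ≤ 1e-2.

8

Initial width b − a = 2.5 − 0.573 = 1.927000.
After n steps the width is (b−a)/2^n; need (b−a)/2^n ≤ 1e-2.
So n ≥ log₂(1.927000/1e-2) = log₂(192.7000) ≈ 7.5902.
Hence n = 8.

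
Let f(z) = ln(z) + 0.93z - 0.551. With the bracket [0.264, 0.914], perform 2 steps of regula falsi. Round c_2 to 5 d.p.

f(0.264000) = -1.637286, f(0.914000) = 0.209095
step 1: c = 0.840390, f(c) = 0.056674 > 0 → new bracket [0.264000, 0.840390]
step 2: c = 0.821106, f(c) = 0.015526 > 0 → new bracket [0.264000, 0.821106]

0.82111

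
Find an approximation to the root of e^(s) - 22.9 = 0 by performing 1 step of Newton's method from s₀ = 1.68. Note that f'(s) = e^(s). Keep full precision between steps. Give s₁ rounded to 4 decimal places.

s_0 = 1.680000: f = -17.534444, f' = 5.365556 → s_1 = 1.680000 - (-17.534444)/(5.365556) = 4.947964

4.9480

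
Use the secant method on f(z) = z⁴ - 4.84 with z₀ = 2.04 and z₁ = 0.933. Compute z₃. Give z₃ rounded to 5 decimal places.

f(z_0) = 12.478915, f(z_1) = -4.082249
z_2 = 0.933000 - (-4.082249)·(0.933000 - 2.040000)/(-4.082249 - (12.478915)) = 1.205870; f(z_2) = -2.725526
z_3 = 1.205870 - (-2.725526)·(1.205870 - 0.933000)/(-2.725526 - (-4.082249)) = 1.754040; f(z_3) = 4.625823

1.75404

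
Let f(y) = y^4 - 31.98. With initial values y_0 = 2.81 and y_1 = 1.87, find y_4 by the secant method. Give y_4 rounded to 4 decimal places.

f(y_0) = 30.368395, f(y_1) = -19.751690
y_2 = 1.870000 - (-19.751690)·(1.870000 - 2.810000)/(-19.751690 - (30.368395)) = 2.240442; f(y_2) = -6.783809
y_3 = 2.240442 - (-6.783809)·(2.240442 - 1.870000)/(-6.783809 - (-19.751690)) = 2.434229; f(y_3) = 3.131217
y_4 = 2.434229 - (3.131217)·(2.434229 - 2.240442)/(3.131217 - (-6.783809)) = 2.373030; f(y_4) = -0.268770

2.3730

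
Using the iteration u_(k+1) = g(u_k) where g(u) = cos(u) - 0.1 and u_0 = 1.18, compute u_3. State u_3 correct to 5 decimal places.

0.55183

u_1 = g(1.180000) = 0.280925
u_2 = g(0.280925) = 0.860799
u_3 = g(0.860799) = 0.551831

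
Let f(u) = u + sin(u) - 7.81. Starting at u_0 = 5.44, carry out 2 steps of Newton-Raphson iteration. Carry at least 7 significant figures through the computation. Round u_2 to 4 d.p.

7.0754

f'(u) = 1 + cos(u)
u_0 = 5.440000: f = -3.116765, f' = 1.665088 → u_1 = 5.440000 - (-3.116765)/(1.665088) = 7.311833
u_1 = 7.311833: f = 0.358435, f' = 1.515978 → u_2 = 7.311833 - (0.358435)/(1.515978) = 7.075395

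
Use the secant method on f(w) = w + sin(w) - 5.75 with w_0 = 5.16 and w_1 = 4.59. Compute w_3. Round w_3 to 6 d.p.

5.916983

Secant update: w_(k+1) = w_k − f(w_k)·(w_k − w_(k-1))/(f(w_k) − f(w_(k-1))).
f(w_0) = -1.491484, f(w_1) = -2.152520
w_2 = 4.590000 - (-2.152520)·(4.590000 - 5.160000)/(-2.152520 - (-1.491484)) = 6.446080; f(w_2) = 0.858256
w_3 = 6.446080 - (0.858256)·(6.446080 - 4.590000)/(0.858256 - (-2.152520)) = 5.916983; f(w_3) = -0.191088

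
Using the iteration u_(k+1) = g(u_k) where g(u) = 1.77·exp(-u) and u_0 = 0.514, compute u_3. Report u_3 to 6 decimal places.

0.957830

u_1 = g(0.514000) = 1.058634
u_2 = g(1.058634) = 0.614065
u_3 = g(0.614065) = 0.957830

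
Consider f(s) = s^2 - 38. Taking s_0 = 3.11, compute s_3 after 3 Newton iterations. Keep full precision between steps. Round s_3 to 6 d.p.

Newton update: s ← s − f(s)/f'(s).
f'(s) = 2s
s_0 = 3.110000: f = -28.327900, f' = 6.220000 → s_1 = 3.110000 - (-28.327900)/(6.220000) = 7.664325
s_1 = 7.664325: f = 20.741874, f' = 15.328650 → s_2 = 7.664325 - (20.741874)/(15.328650) = 6.311181
s_2 = 6.311181: f = 1.830999, f' = 12.622361 → s_3 = 6.311181 - (1.830999)/(12.622361) = 6.166121

6.166121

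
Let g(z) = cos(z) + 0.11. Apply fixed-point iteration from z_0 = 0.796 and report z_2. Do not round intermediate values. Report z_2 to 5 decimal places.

0.79981

z_1 = g(0.796000) = 0.809571
z_2 = g(0.809571) = 0.799809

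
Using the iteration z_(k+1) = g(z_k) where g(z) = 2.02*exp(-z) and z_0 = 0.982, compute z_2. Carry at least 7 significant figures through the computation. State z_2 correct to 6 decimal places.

z_1 = g(0.982000) = 0.756614
z_2 = g(0.756614) = 0.947891

0.947891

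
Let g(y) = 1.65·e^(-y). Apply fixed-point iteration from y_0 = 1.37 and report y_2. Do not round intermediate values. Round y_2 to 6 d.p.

y_1 = g(1.370000) = 0.419276
y_2 = g(0.419276) = 1.084912

1.084912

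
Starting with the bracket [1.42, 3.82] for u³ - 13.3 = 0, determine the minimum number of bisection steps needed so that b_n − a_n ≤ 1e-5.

18

Initial width b − a = 3.82 − 1.42 = 2.400000.
After n steps the width is (b−a)/2^n; need (b−a)/2^n ≤ 1e-5.
So n ≥ log₂(2.400000/1e-5) = log₂(240000.0000) ≈ 17.8727.
Hence n = 18.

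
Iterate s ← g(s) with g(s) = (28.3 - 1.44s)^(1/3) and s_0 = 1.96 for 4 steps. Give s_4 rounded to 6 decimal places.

2.890021

s_1 = g(1.960000) = 2.942521
s_2 = g(2.942521) = 2.887012
s_3 = g(2.887012) = 2.890205
s_4 = g(2.890205) = 2.890021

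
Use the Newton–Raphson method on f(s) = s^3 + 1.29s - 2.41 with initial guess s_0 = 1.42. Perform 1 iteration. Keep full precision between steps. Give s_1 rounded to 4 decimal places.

f'(s) = 3s^2 + 1.29
s_0 = 1.420000: f = 2.285088, f' = 7.339200 → s_1 = 1.420000 - (2.285088)/(7.339200) = 1.108646

1.1086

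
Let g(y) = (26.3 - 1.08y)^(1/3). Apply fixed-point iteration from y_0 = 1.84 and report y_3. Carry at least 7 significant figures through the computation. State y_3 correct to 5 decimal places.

2.85295

y_1 = g(1.840000) = 2.896977
y_2 = g(2.896977) = 2.850908
y_3 = g(2.850908) = 2.852947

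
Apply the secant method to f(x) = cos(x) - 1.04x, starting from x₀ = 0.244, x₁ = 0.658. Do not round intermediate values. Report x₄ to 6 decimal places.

f(x_0) = 0.716619, f(x_1) = 0.106897
x_2 = 0.658000 - (0.106897)·(0.658000 - 0.244000)/(0.106897 - (0.716619)) = 0.730583; f(x_2) = -0.015020
x_3 = 0.730583 - (-0.015020)·(0.730583 - 0.658000)/(-0.015020 - (0.106897)) = 0.721640; f(x_3) = 0.000217
x_4 = 0.721640 - (0.000217)·(0.721640 - 0.730583)/(0.000217 - (-0.015020)) = 0.721768; f(x_4) = 0.000000

0.721768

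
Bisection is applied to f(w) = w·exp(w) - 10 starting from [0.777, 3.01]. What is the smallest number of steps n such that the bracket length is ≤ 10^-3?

Initial width b − a = 3.01 − 0.777 = 2.233000.
After n steps the width is (b−a)/2^n; need (b−a)/2^n ≤ 10^-3.
So n ≥ log₂(2.233000/10^-3) = log₂(2233.0000) ≈ 11.1248.
Hence n = 12.

12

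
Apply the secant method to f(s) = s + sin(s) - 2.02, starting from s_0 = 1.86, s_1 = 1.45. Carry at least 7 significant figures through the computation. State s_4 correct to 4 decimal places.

f(s_0) = 0.798471, f(s_1) = 0.422713
s_2 = 1.450000 - (0.422713)·(1.450000 - 1.860000)/(0.422713 - (0.798471)) = 0.988766; f(s_2) = -0.195885
s_3 = 0.988766 - (-0.195885)·(0.988766 - 1.450000)/(-0.195885 - (0.422713)) = 1.134821; f(s_3) = 0.021279
s_4 = 1.134821 - (0.021279)·(1.134821 - 0.988766)/(0.021279 - (-0.195885)) = 1.120509; f(s_4) = 0.000832

1.1205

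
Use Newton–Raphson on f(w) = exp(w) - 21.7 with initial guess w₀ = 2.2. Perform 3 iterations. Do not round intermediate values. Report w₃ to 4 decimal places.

f'(w) = exp(w)
w_0 = 2.200000: f = -12.674987, f' = 9.025013 → w_1 = 2.200000 - (-12.674987)/(9.025013) = 3.604429
w_1 = 3.604429: f = 15.060670, f' = 36.760670 → w_2 = 3.604429 - (15.060670)/(36.760670) = 3.194733
w_2 = 3.194733: f = 2.703665, f' = 24.403665 → w_3 = 3.194733 - (2.703665)/(24.403665) = 3.083944

3.0839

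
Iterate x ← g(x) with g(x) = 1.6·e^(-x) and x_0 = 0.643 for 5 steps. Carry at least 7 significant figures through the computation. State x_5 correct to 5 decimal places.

0.78108

x_1 = g(0.643000) = 0.841141
x_2 = g(0.841141) = 0.689949
x_3 = g(0.689949) = 0.802562
x_4 = g(0.802562) = 0.717087
x_5 = g(0.717087) = 0.781076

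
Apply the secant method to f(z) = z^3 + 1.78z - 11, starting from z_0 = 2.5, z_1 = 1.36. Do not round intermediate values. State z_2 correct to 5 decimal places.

1.81662

f(z_0) = 9.075000, f(z_1) = -6.063744
z_2 = 1.360000 - (-6.063744)·(1.360000 - 2.500000)/(-6.063744 - (9.075000)) = 1.816621; f(z_2) = -1.771362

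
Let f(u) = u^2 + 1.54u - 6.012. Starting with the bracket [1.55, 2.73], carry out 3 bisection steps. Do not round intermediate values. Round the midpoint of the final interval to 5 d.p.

f(1.550000) = -1.222500, f(2.730000) = 5.645100 (opposite signs)
step 1: m = 2.140000, f(m) = 1.863200 > 0 → root in [1.550000, 2.140000]
step 2: m = 1.845000, f(m) = 0.233325 > 0 → root in [1.550000, 1.845000]
step 3: m = 1.697500, f(m) = -0.516344 < 0 → root in [1.697500, 1.845000]
Midpoint of [1.697500, 1.845000] = 1.771250

1.77125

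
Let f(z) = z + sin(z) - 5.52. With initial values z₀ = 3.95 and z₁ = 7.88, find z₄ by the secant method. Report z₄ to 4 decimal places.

f(z_0) = -2.293188, f(z_1) = 3.359662
z_2 = 7.880000 - (3.359662)·(7.880000 - 3.950000)/(3.359662 - (-2.293188)) = 5.544281; f(z_2) = -0.649198
z_3 = 5.544281 - (-0.649198)·(5.544281 - 7.880000)/(-0.649198 - (3.359662)) = 5.922529; f(z_3) = 0.049641
z_4 = 5.922529 - (0.049641)·(5.922529 - 5.544281)/(0.049641 - (-0.649198)) = 5.895661; f(z_4) = -0.002237

5.8957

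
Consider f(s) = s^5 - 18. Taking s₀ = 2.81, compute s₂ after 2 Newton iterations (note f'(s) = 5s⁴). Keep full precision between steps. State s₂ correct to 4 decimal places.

s_0 = 2.810000: f = 157.198991, f' = 311.741976 → s_1 = 2.810000 - (157.198991)/(311.741976) = 2.305740
s_1 = 2.305740: f = 47.170601, f' = 141.322523 → s_2 = 2.305740 - (47.170601)/(141.322523) = 1.971960

1.9720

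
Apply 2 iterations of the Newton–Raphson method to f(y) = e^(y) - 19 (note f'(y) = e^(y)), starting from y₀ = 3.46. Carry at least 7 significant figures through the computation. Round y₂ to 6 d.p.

y_0 = 3.460000: f = 12.816977, f' = 31.816977 → y_1 = 3.460000 - (12.816977)/(31.816977) = 3.057165
y_1 = 3.057165: f = 2.267189, f' = 21.267189 → y_2 = 3.057165 - (2.267189)/(21.267189) = 2.950560

2.950560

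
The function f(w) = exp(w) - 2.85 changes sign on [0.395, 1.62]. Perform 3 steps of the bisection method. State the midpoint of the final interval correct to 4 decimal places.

1.0841

f(0.395000) = -1.365616, f(1.620000) = 2.203090 (opposite signs)
step 1: m = 1.007500, f(m) = -0.111254 < 0 → root in [1.007500, 1.620000]
step 2: m = 1.313750, f(m) = 0.870098 > 0 → root in [1.007500, 1.313750]
step 3: m = 1.160625, f(m) = 0.341928 > 0 → root in [1.007500, 1.160625]
Midpoint of [1.007500, 1.160625] = 1.084062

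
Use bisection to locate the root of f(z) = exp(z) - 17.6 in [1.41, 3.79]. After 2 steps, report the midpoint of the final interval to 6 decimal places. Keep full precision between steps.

2.897500

f(1.410000) = -13.504045, f(3.790000) = 26.656400 (opposite signs)
step 1: m = 2.600000, f(m) = -4.136262 < 0 → root in [2.600000, 3.790000]
step 2: m = 3.195000, f(m) = 6.810174 > 0 → root in [2.600000, 3.195000]
Midpoint of [2.600000, 3.195000] = 2.897500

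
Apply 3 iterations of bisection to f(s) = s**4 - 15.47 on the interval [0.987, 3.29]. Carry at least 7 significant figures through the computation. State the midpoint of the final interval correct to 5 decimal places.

f(0.987000) = -14.520995, f(3.290000) = 101.691141 (opposite signs)
step 1: m = 2.138500, f(m) = 5.443996 > 0 → root in [0.987000, 2.138500]
step 2: m = 1.562750, f(m) = -9.505720 < 0 → root in [1.562750, 2.138500]
step 3: m = 1.850625, f(m) = -3.740657 < 0 → root in [1.850625, 2.138500]
Midpoint of [1.850625, 2.138500] = 1.994563

1.99456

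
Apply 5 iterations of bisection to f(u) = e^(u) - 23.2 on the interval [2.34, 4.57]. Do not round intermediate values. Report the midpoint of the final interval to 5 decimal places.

3.14141

f(2.340000) = -12.818763, f(4.570000) = 73.344110 (opposite signs)
step 1: m = 3.455000, f(m) = 8.458289 > 0 → root in [2.340000, 3.455000]
step 2: m = 2.897500, f(m) = -5.071233 < 0 → root in [2.897500, 3.455000]
step 3: m = 3.176250, f(m) = 0.756747 > 0 → root in [2.897500, 3.176250]
step 4: m = 3.036875, f(m) = -2.359984 < 0 → root in [3.036875, 3.176250]
step 5: m = 3.106562, f(m) = -0.855896 < 0 → root in [3.106562, 3.176250]
Midpoint of [3.106562, 3.176250] = 3.141406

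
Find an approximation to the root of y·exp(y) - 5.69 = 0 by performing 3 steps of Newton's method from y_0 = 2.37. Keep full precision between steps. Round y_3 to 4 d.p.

Newton update: y ← y − f(y)/f'(y).
f'(y) = (y + 1)·exp(y)
y_0 = 2.370000: f = 19.662820, f' = 36.050212 → y_1 = 2.370000 - (19.662820)/(36.050212) = 1.824571
y_1 = 1.824571: f = 5.622591, f' = 17.512728 → y_2 = 1.824571 - (5.622591)/(17.512728) = 1.503514
y_2 = 1.503514: f = 1.072001, f' = 11.259466 → y_3 = 1.503514 - (1.072001)/(11.259466) = 1.408305

1.4083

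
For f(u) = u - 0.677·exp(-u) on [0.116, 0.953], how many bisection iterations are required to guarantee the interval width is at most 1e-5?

Initial width b − a = 0.953 − 0.116 = 0.837000.
After n steps the width is (b−a)/2^n; need (b−a)/2^n ≤ 1e-5.
So n ≥ log₂(0.837000/1e-5) = log₂(83700.0000) ≈ 16.3529.
Hence n = 17.

17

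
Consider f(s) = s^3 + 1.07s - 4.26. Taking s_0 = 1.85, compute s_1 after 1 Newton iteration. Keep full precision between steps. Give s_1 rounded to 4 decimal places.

1.4927

f'(s) = 3s^2 + 1.07
s_0 = 1.850000: f = 4.051125, f' = 11.337500 → s_1 = 1.850000 - (4.051125)/(11.337500) = 1.492679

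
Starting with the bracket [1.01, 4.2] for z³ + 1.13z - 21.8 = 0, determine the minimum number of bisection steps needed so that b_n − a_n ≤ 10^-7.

Initial width b − a = 4.2 − 1.01 = 3.190000.
After n steps the width is (b−a)/2^n; need (b−a)/2^n ≤ 10^-7.
So n ≥ log₂(3.190000/10^-7) = log₂(31900000.0000) ≈ 24.9271.
Hence n = 25.

25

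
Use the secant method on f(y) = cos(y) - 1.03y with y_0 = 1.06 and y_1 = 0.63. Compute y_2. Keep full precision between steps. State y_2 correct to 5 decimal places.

f(y_0) = -0.602928, f(y_1) = 0.159128
y_2 = 0.630000 - (0.159128)·(0.630000 - 1.060000)/(0.159128 - (-0.602928)) = 0.719790; f(y_2) = 0.010561

0.71979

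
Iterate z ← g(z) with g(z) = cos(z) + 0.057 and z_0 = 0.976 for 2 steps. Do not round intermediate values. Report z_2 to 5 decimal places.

0.87242

z_1 = g(0.976000) = 0.617340
z_2 = g(0.617340) = 0.872421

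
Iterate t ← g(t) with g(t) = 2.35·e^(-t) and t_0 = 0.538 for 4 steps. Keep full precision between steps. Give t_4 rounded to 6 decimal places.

0.643605

t_1 = g(0.538000) = 1.372200
t_2 = g(1.372200) = 0.595839
t_3 = g(0.595839) = 1.295085
t_4 = g(1.295085) = 0.643605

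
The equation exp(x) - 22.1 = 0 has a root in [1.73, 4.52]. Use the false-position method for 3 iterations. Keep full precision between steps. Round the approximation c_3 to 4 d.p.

False-position update: c = (a·f(b) − b·f(a))/(f(b) − f(a)); replace the endpoint whose sign matches f(c).
f(1.730000) = -16.459346, f(4.520000) = 69.735598
step 1: c = 2.262764, f(c) = -12.490385 < 0 → new bracket [2.262764, 4.520000]
step 2: c = 2.605645, f(c) = -8.560039 < 0 → new bracket [2.605645, 4.520000]
step 3: c = 2.814941, f(c) = -5.407806 < 0 → new bracket [2.814941, 4.520000]

2.8149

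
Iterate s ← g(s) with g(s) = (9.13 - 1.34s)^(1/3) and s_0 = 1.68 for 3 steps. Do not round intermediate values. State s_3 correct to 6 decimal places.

1.877557

s_1 = g(1.680000) = 1.901826
s_2 = g(1.901826) = 1.874028
s_3 = g(1.874028) = 1.877557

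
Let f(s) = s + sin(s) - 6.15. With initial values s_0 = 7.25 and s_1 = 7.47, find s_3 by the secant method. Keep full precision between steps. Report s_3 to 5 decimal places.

6.23906

f(s_0) = 1.923081, f(s_1) = 2.247180
s_2 = 7.470000 - (2.247180)·(7.470000 - 7.250000)/(2.247180 - (1.923081)) = 5.944605; f(s_2) = -0.537543
s_3 = 5.944605 - (-0.537543)·(5.944605 - 7.470000)/(-0.537543 - (2.247180)) = 6.239056; f(s_3) = 0.044942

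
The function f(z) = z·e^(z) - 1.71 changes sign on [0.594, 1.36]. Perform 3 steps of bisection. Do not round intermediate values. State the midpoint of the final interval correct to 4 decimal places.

0.7376

f(0.594000) = -0.634136, f(1.360000) = 3.588823 (opposite signs)
step 1: m = 0.977000, f(m) = 0.885376 > 0 → root in [0.594000, 0.977000]
step 2: m = 0.785500, f(m) = 0.012997 > 0 → root in [0.594000, 0.785500]
step 3: m = 0.689750, f(m) = -0.335178 < 0 → root in [0.689750, 0.785500]
Midpoint of [0.689750, 0.785500] = 0.737625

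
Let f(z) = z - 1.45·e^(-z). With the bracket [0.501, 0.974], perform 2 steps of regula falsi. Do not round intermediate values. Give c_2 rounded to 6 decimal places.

0.712197

f(0.501000) = -0.377590, f(0.974000) = 0.426524
step 1: c = 0.723108, f(c) = 0.019508 > 0 → new bracket [0.501000, 0.723108]
step 2: c = 0.712197, f(c) = 0.000877 > 0 → new bracket [0.501000, 0.712197]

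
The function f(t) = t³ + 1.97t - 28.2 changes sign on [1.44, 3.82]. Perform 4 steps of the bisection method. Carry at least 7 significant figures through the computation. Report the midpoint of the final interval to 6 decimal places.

2.853125

f(1.440000) = -22.377216, f(3.820000) = 35.068368 (opposite signs)
step 1: m = 2.630000, f(m) = -4.827453 < 0 → root in [2.630000, 3.820000]
step 2: m = 3.225000, f(m) = 11.695266 > 0 → root in [2.630000, 3.225000]
step 3: m = 2.927500, f(m) = 2.656600 > 0 → root in [2.630000, 2.927500]
step 4: m = 2.778750, f(m) = -1.269879 < 0 → root in [2.778750, 2.927500]
Midpoint of [2.778750, 2.927500] = 2.853125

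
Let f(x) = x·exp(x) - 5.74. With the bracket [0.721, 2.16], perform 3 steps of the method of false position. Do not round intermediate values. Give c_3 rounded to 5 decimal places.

f(0.721000) = -4.257272, f(2.160000) = 12.989657
step 1: c = 1.076206, f(c) = -2.582918 < 0 → new bracket [1.076206, 2.160000]
step 2: c = 1.255968, f(c) = -1.330003 < 0 → new bracket [1.255968, 2.160000]
step 3: c = 1.339934, f(c) = -0.623074 < 0 → new bracket [1.339934, 2.160000]

1.33993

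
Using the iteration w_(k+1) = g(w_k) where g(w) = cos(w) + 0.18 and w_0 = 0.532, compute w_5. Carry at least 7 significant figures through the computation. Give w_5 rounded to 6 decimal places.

w_1 = g(0.532000) = 1.041794
w_2 = g(1.041794) = 0.684672
w_3 = g(0.684672) = 0.954626
w_4 = g(0.954626) = 0.757914
w_5 = g(0.757914) = 0.906272

0.906272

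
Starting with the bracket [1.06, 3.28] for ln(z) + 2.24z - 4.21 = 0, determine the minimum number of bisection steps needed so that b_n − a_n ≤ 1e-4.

Initial width b − a = 3.28 − 1.06 = 2.220000.
After n steps the width is (b−a)/2^n; need (b−a)/2^n ≤ 1e-4.
So n ≥ log₂(2.220000/1e-4) = log₂(22200.0000) ≈ 14.4383.
Hence n = 15.

15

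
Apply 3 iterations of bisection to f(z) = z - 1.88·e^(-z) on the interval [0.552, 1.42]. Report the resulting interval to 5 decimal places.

[0.76900, 0.87750]

f(0.552000) = -0.530498, f(1.420000) = 0.965578 (opposite signs)
step 1: m = 0.986000, f(m) = 0.284636 > 0 → root in [0.552000, 0.986000]
step 2: m = 0.769000, f(m) = -0.102335 < 0 → root in [0.769000, 0.986000]
step 3: m = 0.877500, f(m) = 0.095756 > 0 → root in [0.769000, 0.877500]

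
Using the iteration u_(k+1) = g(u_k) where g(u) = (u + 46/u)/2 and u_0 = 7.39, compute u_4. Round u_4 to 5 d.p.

6.78233

u_1 = g(7.390000) = 6.807314
u_2 = g(6.807314) = 6.782376
u_3 = g(6.782376) = 6.782330
u_4 = g(6.782330) = 6.782330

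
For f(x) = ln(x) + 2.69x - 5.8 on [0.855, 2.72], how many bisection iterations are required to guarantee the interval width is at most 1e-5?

18

Initial width b − a = 2.72 − 0.855 = 1.865000.
After n steps the width is (b−a)/2^n; need (b−a)/2^n ≤ 1e-5.
So n ≥ log₂(1.865000/1e-5) = log₂(186500.0000) ≈ 17.5088.
Hence n = 18.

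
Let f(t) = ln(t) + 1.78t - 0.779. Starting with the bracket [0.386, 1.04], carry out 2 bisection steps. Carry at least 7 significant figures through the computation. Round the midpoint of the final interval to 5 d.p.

f(0.386000) = -1.043838, f(1.040000) = 1.111421 (opposite signs)
step 1: m = 0.713000, f(m) = 0.151866 > 0 → root in [0.386000, 0.713000]
step 2: m = 0.549500, f(m) = -0.399637 < 0 → root in [0.549500, 0.713000]
Midpoint of [0.549500, 0.713000] = 0.631250

0.63125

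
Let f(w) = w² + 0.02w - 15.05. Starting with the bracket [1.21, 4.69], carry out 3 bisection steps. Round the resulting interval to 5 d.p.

[3.82000, 4.25500]

f(1.210000) = -13.561700, f(4.690000) = 7.039900 (opposite signs)
step 1: m = 2.950000, f(m) = -6.288500 < 0 → root in [2.950000, 4.690000]
step 2: m = 3.820000, f(m) = -0.381200 < 0 → root in [3.820000, 4.690000]
step 3: m = 4.255000, f(m) = 3.140125 > 0 → root in [3.820000, 4.255000]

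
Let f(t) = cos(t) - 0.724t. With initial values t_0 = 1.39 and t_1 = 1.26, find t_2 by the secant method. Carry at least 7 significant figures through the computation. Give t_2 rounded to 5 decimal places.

f(t_0) = -0.826547, f(t_1) = -0.606423
t_2 = 1.260000 - (-0.606423)·(1.260000 - 1.390000)/(-0.606423 - (-0.826547)) = 0.901861; f(t_2) = -0.032796

0.90186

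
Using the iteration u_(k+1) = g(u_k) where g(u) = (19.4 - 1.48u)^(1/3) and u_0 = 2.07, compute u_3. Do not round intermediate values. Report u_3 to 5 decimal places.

u_1 = g(2.070000) = 2.537380
u_2 = g(2.537380) = 2.501049
u_3 = g(2.501049) = 2.503911

2.50391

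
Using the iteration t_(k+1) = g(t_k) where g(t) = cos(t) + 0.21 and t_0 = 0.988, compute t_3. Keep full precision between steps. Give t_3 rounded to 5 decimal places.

0.80415

t_1 = g(0.988000) = 0.760361
t_2 = g(0.760361) = 0.934587
t_3 = g(0.934587) = 0.804150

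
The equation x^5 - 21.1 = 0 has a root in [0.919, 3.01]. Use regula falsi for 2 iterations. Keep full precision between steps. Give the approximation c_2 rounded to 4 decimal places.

f(0.919000) = -20.444493, f(3.010000) = 225.977090
step 1: c = 1.092481, f(c) = -19.543786 < 0 → new bracket [1.092481, 3.010000]
step 2: c = 1.245118, f(c) = -18.107374 < 0 → new bracket [1.245118, 3.010000]

1.2451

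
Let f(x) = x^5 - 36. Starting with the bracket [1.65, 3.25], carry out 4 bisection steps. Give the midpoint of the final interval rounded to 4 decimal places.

2.0000

f(1.650000) = -23.770190, f(3.250000) = 326.590820 (opposite signs)
step 1: m = 2.450000, f(m) = 52.273515 > 0 → root in [1.650000, 2.450000]
step 2: m = 2.050000, f(m) = 0.205063 > 0 → root in [1.650000, 2.050000]
step 3: m = 1.850000, f(m) = -14.330013 < 0 → root in [1.850000, 2.050000]
step 4: m = 1.950000, f(m) = -7.804938 < 0 → root in [1.950000, 2.050000]
Midpoint of [1.950000, 2.050000] = 2.000000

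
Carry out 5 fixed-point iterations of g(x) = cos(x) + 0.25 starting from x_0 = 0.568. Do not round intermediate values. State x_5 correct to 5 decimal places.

x_1 = g(0.568000) = 1.092979
x_2 = g(1.092979) = 0.709842
x_3 = g(0.709842) = 1.008465
x_4 = g(1.008465) = 0.783160
x_5 = g(0.783160) = 0.958687

0.95869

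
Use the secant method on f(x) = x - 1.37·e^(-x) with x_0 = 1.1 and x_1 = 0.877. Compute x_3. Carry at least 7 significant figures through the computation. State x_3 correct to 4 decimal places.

Secant update: x_(k+1) = x_k − f(x_k)·(x_k − x_(k-1))/(f(x_k) − f(x_(k-1))).
f(x_0) = 0.643967, f(x_1) = 0.307040
x_2 = 0.877000 - (0.307040)·(0.877000 - 1.100000)/(0.307040 - (0.643967)) = 0.673781; f(x_2) = -0.024614
x_3 = 0.673781 - (-0.024614)·(0.673781 - 0.877000)/(-0.024614 - (0.307040)) = 0.688863; f(x_3) = 0.000922

0.6889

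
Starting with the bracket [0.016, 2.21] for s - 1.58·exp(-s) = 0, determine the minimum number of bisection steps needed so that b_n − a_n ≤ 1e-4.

15

Initial width b − a = 2.21 − 0.016 = 2.194000.
After n steps the width is (b−a)/2^n; need (b−a)/2^n ≤ 1e-4.
So n ≥ log₂(2.194000/1e-4) = log₂(21940.0000) ≈ 14.4213.
Hence n = 15.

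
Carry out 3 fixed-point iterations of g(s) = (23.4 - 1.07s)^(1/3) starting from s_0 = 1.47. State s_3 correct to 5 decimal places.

2.73578

s_1 = g(1.470000) = 2.794680
s_2 = g(2.794680) = 2.732827
s_3 = g(2.732827) = 2.735778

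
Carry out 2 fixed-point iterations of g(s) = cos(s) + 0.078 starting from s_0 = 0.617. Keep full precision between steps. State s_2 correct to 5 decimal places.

0.70460

s_1 = g(0.617000) = 0.893618
s_2 = g(0.893618) = 0.704597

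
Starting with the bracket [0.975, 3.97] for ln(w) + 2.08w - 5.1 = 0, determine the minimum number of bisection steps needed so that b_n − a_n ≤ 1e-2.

Initial width b − a = 3.97 − 0.975 = 2.995000.
After n steps the width is (b−a)/2^n; need (b−a)/2^n ≤ 1e-2.
So n ≥ log₂(2.995000/1e-2) = log₂(299.5000) ≈ 8.2264.
Hence n = 9.

9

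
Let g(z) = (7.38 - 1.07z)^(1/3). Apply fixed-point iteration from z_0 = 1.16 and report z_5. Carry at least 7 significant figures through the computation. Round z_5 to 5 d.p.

z_1 = g(1.160000) = 1.831026
z_2 = g(1.831026) = 1.756661
z_3 = g(1.756661) = 1.765214
z_4 = g(1.765214) = 1.764234
z_5 = g(1.764234) = 1.764347

1.76435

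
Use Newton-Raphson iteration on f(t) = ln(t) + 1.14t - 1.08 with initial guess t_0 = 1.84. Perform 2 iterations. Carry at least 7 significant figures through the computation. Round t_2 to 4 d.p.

0.9695

f'(t) = 1/t + 1.14
t_0 = 1.840000: f = 1.627366, f' = 1.683478 → t_1 = 1.840000 - (1.627366)/(1.683478) = 0.873331
t_1 = 0.873331: f = -0.219842, f' = 2.285041 → t_2 = 0.873331 - (-0.219842)/(2.285041) = 0.969541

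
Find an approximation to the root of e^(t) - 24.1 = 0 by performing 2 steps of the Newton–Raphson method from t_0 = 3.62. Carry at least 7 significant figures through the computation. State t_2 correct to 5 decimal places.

3.18558

f'(t) = e^(t)
t_0 = 3.620000: f = 13.237568, f' = 37.337568 → t_1 = 3.620000 - (13.237568)/(37.337568) = 3.265463
t_1 = 3.265463: f = 2.092222, f' = 26.192222 → t_2 = 3.265463 - (2.092222)/(26.192222) = 3.185583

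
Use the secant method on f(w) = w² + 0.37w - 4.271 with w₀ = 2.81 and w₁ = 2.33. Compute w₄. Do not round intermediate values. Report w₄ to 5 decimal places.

1.89002

f(w_0) = 4.664800, f(w_1) = 2.020000
w_2 = 2.330000 - (2.020000)·(2.330000 - 2.810000)/(2.020000 - (4.664800)) = 1.963394; f(w_2) = 0.310371
w_3 = 1.963394 - (0.310371)·(1.963394 - 2.330000)/(0.310371 - (2.020000)) = 1.896839; f(w_3) = 0.028829
w_4 = 1.896839 - (0.028829)·(1.896839 - 1.963394)/(0.028829 - (0.310371)) = 1.890024; f(w_4) = 0.000500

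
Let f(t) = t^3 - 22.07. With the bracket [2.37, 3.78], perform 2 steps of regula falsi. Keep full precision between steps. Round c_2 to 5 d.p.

False-position update: c = (a·f(b) − b·f(a))/(f(b) − f(a)); replace the endpoint whose sign matches f(c).
f(2.370000) = -8.757947, f(3.780000) = 31.940152
step 1: c = 2.673422, f(c) = -2.962554 < 0 → new bracket [2.673422, 3.780000]
step 2: c = 2.767349, f(c) = -0.877034 < 0 → new bracket [2.767349, 3.780000]

2.76735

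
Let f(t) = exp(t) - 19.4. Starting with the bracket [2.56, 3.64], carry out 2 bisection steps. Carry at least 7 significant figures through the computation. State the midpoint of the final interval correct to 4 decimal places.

f(2.560000) = -6.464183, f(3.640000) = 18.691837 (opposite signs)
step 1: m = 3.100000, f(m) = 2.797951 > 0 → root in [2.560000, 3.100000]
step 2: m = 2.830000, f(m) = -2.454539 < 0 → root in [2.830000, 3.100000]
Midpoint of [2.830000, 3.100000] = 2.965000

2.9650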